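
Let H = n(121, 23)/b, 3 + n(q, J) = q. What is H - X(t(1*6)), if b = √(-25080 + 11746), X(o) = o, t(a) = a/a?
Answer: -1 - I*√13334/113 ≈ -1.0 - 1.0219*I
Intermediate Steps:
n(q, J) = -3 + q
t(a) = 1
b = I*√13334 (b = √(-13334) = I*√13334 ≈ 115.47*I)
H = -I*√13334/113 (H = (-3 + 121)/((I*√13334)) = 118*(-I*√13334/13334) = -I*√13334/113 ≈ -1.0219*I)
H - X(t(1*6)) = -I*√13334/113 - 1*1 = -I*√13334/113 - 1 = -1 - I*√13334/113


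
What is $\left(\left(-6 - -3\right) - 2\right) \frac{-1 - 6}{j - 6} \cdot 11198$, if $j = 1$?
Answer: $-78386$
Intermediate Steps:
$\left(\left(-6 - -3\right) - 2\right) \frac{-1 - 6}{j - 6} \cdot 11198 = \left(\left(-6 - -3\right) - 2\right) \frac{-1 - 6}{1 - 6} \cdot 11198 = \left(\left(-6 + 3\right) - 2\right) \left(- \frac{7}{-5}\right) 11198 = \left(-3 - 2\right) \left(\left(-7\right) \left(- \frac{1}{5}\right)\right) 11198 = \left(-5\right) \frac{7}{5} \cdot 11198 = \left(-7\right) 11198 = -78386$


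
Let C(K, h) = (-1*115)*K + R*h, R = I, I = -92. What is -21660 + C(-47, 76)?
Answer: -23247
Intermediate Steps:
R = -92
C(K, h) = -115*K - 92*h (C(K, h) = (-1*115)*K - 92*h = -115*K - 92*h)
-21660 + C(-47, 76) = -21660 + (-115*(-47) - 92*76) = -21660 + (5405 - 6992) = -21660 - 1587 = -23247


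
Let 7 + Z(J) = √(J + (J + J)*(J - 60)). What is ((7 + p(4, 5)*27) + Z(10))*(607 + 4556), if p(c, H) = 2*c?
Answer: 1115208 + 15489*I*√110 ≈ 1.1152e+6 + 1.6245e+5*I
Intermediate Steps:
Z(J) = -7 + √(J + 2*J*(-60 + J)) (Z(J) = -7 + √(J + (J + J)*(J - 60)) = -7 + √(J + (2*J)*(-60 + J)) = -7 + √(J + 2*J*(-60 + J)))
((7 + p(4, 5)*27) + Z(10))*(607 + 4556) = ((7 + (2*4)*27) + (-7 + √(10*(-119 + 2*10))))*(607 + 4556) = ((7 + 8*27) + (-7 + √(10*(-119 + 20))))*5163 = ((7 + 216) + (-7 + √(10*(-99))))*5163 = (223 + (-7 + √(-990)))*5163 = (223 + (-7 + 3*I*√110))*5163 = (216 + 3*I*√110)*5163 = 1115208 + 15489*I*√110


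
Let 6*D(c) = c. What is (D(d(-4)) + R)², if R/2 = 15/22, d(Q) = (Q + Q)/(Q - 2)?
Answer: 24649/9801 ≈ 2.5149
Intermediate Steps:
d(Q) = 2*Q/(-2 + Q) (d(Q) = (2*Q)/(-2 + Q) = 2*Q/(-2 + Q))
D(c) = c/6
R = 15/11 (R = 2*(15/22) = 15/11 ≈ 1.3636)
(D(d(-4)) + R)² = ((2*(-4)/(-2 - 4))/6 + 15/11)² = ((2*(-4)/(-6))/6 + 15/11)² = ((2*(-4)*(-⅙))/6 + 15/11)² = ((⅙)*(4/3) + 15/11)² = (2/9 + 15/11)² = (157/99)² = 24649/9801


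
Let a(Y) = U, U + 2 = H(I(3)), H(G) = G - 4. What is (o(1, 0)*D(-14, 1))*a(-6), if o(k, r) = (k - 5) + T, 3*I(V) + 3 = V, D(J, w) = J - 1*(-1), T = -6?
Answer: -780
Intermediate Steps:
D(J, w) = 1 + J (D(J, w) = J + 1 = 1 + J)
I(V) = -1 + V/3
o(k, r) = -11 + k (o(k, r) = (k - 5) - 6 = (-5 + k) - 6 = -11 + k)
H(G) = -4 + G
U = -6 (U = -2 + (-4 + (-1 + (1/3)*3)) = -2 + (-4 + (-1 + 1)) = -2 + (-4 + 0) = -2 - 4 = -6)
a(Y) = -6
(o(1, 0)*D(-14, 1))*a(-6) = ((-11 + 1)*(1 - 14))*(-6) = -10*(-13)*(-6) = 130*(-6) = -780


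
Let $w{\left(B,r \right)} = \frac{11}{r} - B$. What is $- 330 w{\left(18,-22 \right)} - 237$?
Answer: $5868$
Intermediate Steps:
$w{\left(B,r \right)} = - B + \frac{11}{r}$
$- 330 w{\left(18,-22 \right)} - 237 = - 330 \left(\left(-1\right) 18 + \frac{11}{-22}\right) - 237 = - 330 \left(-18 + 11 \left(- \frac{1}{22}\right)\right) - 237 = - 330 \left(-18 - \frac{1}{2}\right) - 237 = \left(-330\right) \left(- \frac{37}{2}\right) - 237 = 6105 - 237 = 5868$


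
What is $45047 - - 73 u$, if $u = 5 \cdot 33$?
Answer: $57092$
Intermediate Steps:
$u = 165$
$45047 - - 73 u = 45047 - \left(-73\right) 165 = 45047 - -12045 = 45047 + 12045 = 57092$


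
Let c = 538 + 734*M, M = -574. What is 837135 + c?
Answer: 416357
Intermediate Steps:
c = -420778 (c = 538 + 734*(-574) = 538 - 421316 = -420778)
837135 + c = 837135 - 420778 = 416357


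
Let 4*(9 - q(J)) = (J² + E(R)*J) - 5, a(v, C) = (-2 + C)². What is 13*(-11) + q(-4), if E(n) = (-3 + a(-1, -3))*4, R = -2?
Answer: -195/4 ≈ -48.750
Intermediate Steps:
E(n) = 88 (E(n) = (-3 + (-2 - 3)²)*4 = (-3 + (-5)²)*4 = (-3 + 25)*4 = 22*4 = 88)
q(J) = 41/4 - 22*J - J²/4 (q(J) = 9 - ((J² + 88*J) - 5)/4 = 9 - (-5 + J² + 88*J)/4 = 9 + (5/4 - 22*J - J²/4) = 41/4 - 22*J - J²/4)
13*(-11) + q(-4) = 13*(-11) + (41/4 - 22*(-4) - ¼*(-4)²) = -143 + (41/4 + 88 - ¼*16) = -143 + (41/4 + 88 - 4) = -143 + 377/4 = -195/4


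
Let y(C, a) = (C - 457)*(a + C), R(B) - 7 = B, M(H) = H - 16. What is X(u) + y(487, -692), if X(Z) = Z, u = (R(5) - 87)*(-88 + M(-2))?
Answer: 1800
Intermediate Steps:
M(H) = -16 + H
R(B) = 7 + B
y(C, a) = (-457 + C)*(C + a)
u = 7950 (u = ((7 + 5) - 87)*(-88 + (-16 - 2)) = (12 - 87)*(-88 - 18) = -75*(-106) = 7950)
X(u) + y(487, -692) = 7950 + (487**2 - 457*487 - 457*(-692) + 487*(-692)) = 7950 + (237169 - 222559 + 316244 - 337004) = 7950 - 6150 = 1800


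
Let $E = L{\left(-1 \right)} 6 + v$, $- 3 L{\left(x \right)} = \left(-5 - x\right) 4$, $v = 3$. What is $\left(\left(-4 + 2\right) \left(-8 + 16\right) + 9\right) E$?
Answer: $-245$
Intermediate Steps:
$L{\left(x \right)} = \frac{20}{3} + \frac{4 x}{3}$ ($L{\left(x \right)} = - \frac{\left(-5 - x\right) 4}{3} = - \frac{-20 - 4 x}{3} = \frac{20}{3} + \frac{4 x}{3}$)
$E = 35$ ($E = \left(\frac{20}{3} + \frac{4}{3} \left(-1\right)\right) 6 + 3 = \left(\frac{20}{3} - \frac{4}{3}\right) 6 + 3 = \frac{16}{3} \cdot 6 + 3 = 32 + 3 = 35$)
$\left(\left(-4 + 2\right) \left(-8 + 16\right) + 9\right) E = \left(\left(-4 + 2\right) \left(-8 + 16\right) + 9\right) 35 = \left(\left(-2\right) 8 + 9\right) 35 = \left(-16 + 9\right) 35 = \left(-7\right) 35 = -245$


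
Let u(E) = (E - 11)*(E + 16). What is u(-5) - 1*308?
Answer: -484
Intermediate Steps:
u(E) = (-11 + E)*(16 + E)
u(-5) - 1*308 = (-176 + (-5)² + 5*(-5)) - 1*308 = (-176 + 25 - 25) - 308 = -176 - 308 = -484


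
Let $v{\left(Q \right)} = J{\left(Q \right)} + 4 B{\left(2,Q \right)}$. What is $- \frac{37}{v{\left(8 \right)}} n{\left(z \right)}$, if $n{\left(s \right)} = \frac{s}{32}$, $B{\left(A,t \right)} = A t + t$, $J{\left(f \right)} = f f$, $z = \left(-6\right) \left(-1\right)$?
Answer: $- \frac{111}{2560} \approx -0.043359$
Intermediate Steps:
$z = 6$
$J{\left(f \right)} = f^{2}$
$B{\left(A,t \right)} = t + A t$
$v{\left(Q \right)} = Q^{2} + 12 Q$ ($v{\left(Q \right)} = Q^{2} + 4 Q \left(1 + 2\right) = Q^{2} + 4 Q 3 = Q^{2} + 4 \cdot 3 Q = Q^{2} + 12 Q$)
$n{\left(s \right)} = \frac{s}{32}$ ($n{\left(s \right)} = s \frac{1}{32} = \frac{s}{32}$)
$- \frac{37}{v{\left(8 \right)}} n{\left(z \right)} = - \frac{37}{8 \left(12 + 8\right)} \frac{1}{32} \cdot 6 = - \frac{37}{8 \cdot 20} \cdot \frac{3}{16} = - \frac{37}{160} \cdot \frac{3}{16} = \left(-37\right) \frac{1}{160} \cdot \frac{3}{16} = \left(- \frac{37}{160}\right) \frac{3}{16} = - \frac{111}{2560}$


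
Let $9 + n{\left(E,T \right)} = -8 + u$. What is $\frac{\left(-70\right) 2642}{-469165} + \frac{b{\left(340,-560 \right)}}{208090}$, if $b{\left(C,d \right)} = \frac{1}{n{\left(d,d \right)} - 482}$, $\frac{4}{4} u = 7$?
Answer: $\frac{3786841702807}{9606648813240} \approx 0.39419$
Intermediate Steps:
$u = 7$
$n{\left(E,T \right)} = -10$ ($n{\left(E,T \right)} = -9 + \left(-8 + 7\right) = -9 - 1 = -10$)
$b{\left(C,d \right)} = - \frac{1}{492}$ ($b{\left(C,d \right)} = \frac{1}{-10 - 482} = \frac{1}{-492} = - \frac{1}{492}$)
$\frac{\left(-70\right) 2642}{-469165} + \frac{b{\left(340,-560 \right)}}{208090} = \frac{\left(-70\right) 2642}{-469165} - \frac{1}{492 \cdot 208090} = \left(-184940\right) \left(- \frac{1}{469165}\right) - \frac{1}{102380280} = \frac{36988}{93833} - \frac{1}{102380280} = \frac{3786841702807}{9606648813240}$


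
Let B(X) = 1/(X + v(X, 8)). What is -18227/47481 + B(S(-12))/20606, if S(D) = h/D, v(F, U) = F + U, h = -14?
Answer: -11643009979/30330198066 ≈ -0.38388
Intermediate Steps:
S(D) = -14/D
B(X) = 1/(8 + 2*X) (B(X) = 1/(X + (X + 8)) = 1/(X + (8 + X)) = 1/(8 + 2*X))
-18227/47481 + B(S(-12))/20606 = -18227/47481 + (1/(2*(4 - 14/(-12))))/20606 = -18227*1/47481 + (1/(2*(4 - 14*(-1/12))))*(1/20606) = -18227/47481 + (1/(2*(4 + 7/6)))*(1/20606) = -18227/47481 + (1/(2*(31/6)))*(1/20606) = -18227/47481 + ((½)*(6/31))*(1/20606) = -18227/47481 + (3/31)*(1/20606) = -18227/47481 + 3/638786 = -11643009979/30330198066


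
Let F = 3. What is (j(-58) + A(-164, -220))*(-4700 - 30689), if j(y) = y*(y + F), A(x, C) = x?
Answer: -107087114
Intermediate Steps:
j(y) = y*(3 + y) (j(y) = y*(y + 3) = y*(3 + y))
(j(-58) + A(-164, -220))*(-4700 - 30689) = (-58*(3 - 58) - 164)*(-4700 - 30689) = (-58*(-55) - 164)*(-35389) = (3190 - 164)*(-35389) = 3026*(-35389) = -107087114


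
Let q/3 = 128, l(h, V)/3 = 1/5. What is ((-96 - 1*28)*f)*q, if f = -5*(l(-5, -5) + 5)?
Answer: 1333248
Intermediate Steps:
l(h, V) = ⅗ (l(h, V) = 3/5 = 3*(⅕) = ⅗)
f = -28 (f = -5*(⅗ + 5) = -5*28/5 = -28)
q = 384 (q = 3*128 = 384)
((-96 - 1*28)*f)*q = ((-96 - 1*28)*(-28))*384 = ((-96 - 28)*(-28))*384 = -124*(-28)*384 = 3472*384 = 1333248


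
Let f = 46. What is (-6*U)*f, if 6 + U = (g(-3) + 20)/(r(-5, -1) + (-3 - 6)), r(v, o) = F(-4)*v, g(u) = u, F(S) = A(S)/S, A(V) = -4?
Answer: 13938/7 ≈ 1991.1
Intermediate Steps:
F(S) = -4/S
r(v, o) = v (r(v, o) = (-4/(-4))*v = (-4*(-¼))*v = 1*v = v)
U = -101/14 (U = -6 + (-3 + 20)/(-5 + (-3 - 6)) = -6 + 17/(-5 - 9) = -6 + 17/(-14) = -6 + 17*(-1/14) = -6 - 17/14 = -101/14 ≈ -7.2143)
(-6*U)*f = -6*(-101/14)*46 = (303/7)*46 = 13938/7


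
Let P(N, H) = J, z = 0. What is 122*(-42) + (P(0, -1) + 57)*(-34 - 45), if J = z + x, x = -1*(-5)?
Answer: -10022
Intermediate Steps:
x = 5
J = 5 (J = 0 + 5 = 5)
P(N, H) = 5
122*(-42) + (P(0, -1) + 57)*(-34 - 45) = 122*(-42) + (5 + 57)*(-34 - 45) = -5124 + 62*(-79) = -5124 - 4898 = -10022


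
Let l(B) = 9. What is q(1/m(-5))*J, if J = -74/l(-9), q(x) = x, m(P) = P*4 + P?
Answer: 74/225 ≈ 0.32889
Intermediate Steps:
m(P) = 5*P (m(P) = 4*P + P = 5*P)
J = -74/9 ≈ -8.2222
q(1/m(-5))*J = -74/9/(5*(-5)) = -74/9/(-25) = -1/25*(-74/9) = 74/225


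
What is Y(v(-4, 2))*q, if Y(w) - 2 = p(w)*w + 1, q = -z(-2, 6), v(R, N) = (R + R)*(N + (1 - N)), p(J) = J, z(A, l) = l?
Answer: -402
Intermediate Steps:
v(R, N) = 2*R (v(R, N) = (2*R)*1 = 2*R)
q = -6 (q = -1*6 = -6)
Y(w) = 3 + w² (Y(w) = 2 + (w*w + 1) = 2 + (w² + 1) = 2 + (1 + w²) = 3 + w²)
Y(v(-4, 2))*q = (3 + (2*(-4))²)*(-6) = (3 + (-8)²)*(-6) = (3 + 64)*(-6) = 67*(-6) = -402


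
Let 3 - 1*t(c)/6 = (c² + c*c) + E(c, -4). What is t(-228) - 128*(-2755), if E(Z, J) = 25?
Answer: -271300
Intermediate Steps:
t(c) = -132 - 12*c² (t(c) = 18 - 6*((c² + c*c) + 25) = 18 - 6*((c² + c²) + 25) = 18 - 6*(2*c² + 25) = 18 - 6*(25 + 2*c²) = 18 + (-150 - 12*c²) = -132 - 12*c²)
t(-228) - 128*(-2755) = (-132 - 12*(-228)²) - 128*(-2755) = (-132 - 12*51984) - 1*(-352640) = (-132 - 623808) + 352640 = -623940 + 352640 = -271300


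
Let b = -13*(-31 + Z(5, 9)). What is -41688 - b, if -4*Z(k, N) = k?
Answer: -168429/4 ≈ -42107.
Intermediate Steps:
Z(k, N) = -k/4
b = 1677/4 (b = -13*(-31 - ¼*5) = -13*(-31 - 5/4) = -13*(-129/4) = 1677/4 ≈ 419.25)
-41688 - b = -41688 - 1*1677/4 = -41688 - 1677/4 = -168429/4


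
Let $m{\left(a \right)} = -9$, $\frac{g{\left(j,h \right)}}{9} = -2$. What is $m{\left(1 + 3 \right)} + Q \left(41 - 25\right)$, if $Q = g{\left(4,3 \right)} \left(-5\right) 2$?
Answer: $2871$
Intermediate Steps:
$g{\left(j,h \right)} = -18$ ($g{\left(j,h \right)} = 9 \left(-2\right) = -18$)
$Q = 180$ ($Q = \left(-18\right) \left(-5\right) 2 = 90 \cdot 2 = 180$)
$m{\left(1 + 3 \right)} + Q \left(41 - 25\right) = -9 + 180 \left(41 - 25\right) = -9 + 180 \cdot 16 = -9 + 2880 = 2871$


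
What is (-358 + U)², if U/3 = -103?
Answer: 444889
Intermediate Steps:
U = -309 (U = 3*(-103) = -309)
(-358 + U)² = (-358 - 309)² = (-667)² = 444889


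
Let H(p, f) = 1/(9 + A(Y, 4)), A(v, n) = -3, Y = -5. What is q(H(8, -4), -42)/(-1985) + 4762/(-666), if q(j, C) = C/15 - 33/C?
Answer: -330792997/46270350 ≈ -7.1491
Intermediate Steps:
H(p, f) = ⅙ (H(p, f) = 1/(9 - 3) = 1/6 = ⅙)
q(j, C) = -33/C + C/15 (q(j, C) = C*(1/15) - 33/C = C/15 - 33/C = -33/C + C/15)
q(H(8, -4), -42)/(-1985) + 4762/(-666) = (-33/(-42) + (1/15)*(-42))/(-1985) + 4762/(-666) = (-33*(-1/42) - 14/5)*(-1/1985) + 4762*(-1/666) = (11/14 - 14/5)*(-1/1985) - 2381/333 = -141/70*(-1/1985) - 2381/333 = 141/138950 - 2381/333 = -330792997/46270350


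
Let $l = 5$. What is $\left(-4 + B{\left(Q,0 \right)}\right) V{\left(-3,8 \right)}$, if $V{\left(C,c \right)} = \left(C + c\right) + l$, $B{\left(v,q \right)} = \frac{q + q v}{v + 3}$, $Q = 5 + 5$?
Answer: $-40$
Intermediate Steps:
$Q = 10$
$B{\left(v,q \right)} = \frac{q + q v}{3 + v}$
$V{\left(C,c \right)} = 5 + C + c$ ($V{\left(C,c \right)} = \left(C + c\right) + 5 = 5 + C + c$)
$\left(-4 + B{\left(Q,0 \right)}\right) V{\left(-3,8 \right)} = \left(-4 + \frac{0 \left(1 + 10\right)}{3 + 10}\right) \left(5 - 3 + 8\right) = \left(-4 + 0 \cdot \frac{1}{13} \cdot 11\right) 10 = \left(-4 + 0\right) 10 = \left(-4\right) 10 = -40$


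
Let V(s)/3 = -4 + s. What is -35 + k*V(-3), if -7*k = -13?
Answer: -74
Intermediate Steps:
k = 13/7 (k = -1/7*(-13) = 13/7 ≈ 1.8571)
V(s) = -12 + 3*s (V(s) = 3*(-4 + s) = -12 + 3*s)
-35 + k*V(-3) = -35 + 13*(-12 + 3*(-3))/7 = -35 + 13*(-12 - 9)/7 = -35 + (13/7)*(-21) = -35 - 39 = -74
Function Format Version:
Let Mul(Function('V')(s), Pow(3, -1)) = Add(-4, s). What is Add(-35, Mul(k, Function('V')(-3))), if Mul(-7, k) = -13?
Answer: -74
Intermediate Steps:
k = Rational(13, 7) (k = Mul(Rational(-1, 7), -13) = Rational(13, 7) ≈ 1.8571)
Function('V')(s) = Add(-12, Mul(3, s)) (Function('V')(s) = Mul(3, Add(-4, s)) = Add(-12, Mul(3, s)))
Add(-35, Mul(k, Function('V')(-3))) = Add(-35, Mul(Rational(13, 7), Add(-12, Mul(3, -3)))) = Add(-35, Mul(Rational(13, 7), Add(-12, -9))) = Add(-35, Mul(Rational(13, 7), -21)) = Add(-35, -39) = -74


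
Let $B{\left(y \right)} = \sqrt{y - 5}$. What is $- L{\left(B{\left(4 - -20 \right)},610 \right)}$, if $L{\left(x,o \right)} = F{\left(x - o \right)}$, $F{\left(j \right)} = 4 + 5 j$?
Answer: $3046 - 5 \sqrt{19} \approx 3024.2$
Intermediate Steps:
$B{\left(y \right)} = \sqrt{-5 + y}$
$L{\left(x,o \right)} = 4 - 5 o + 5 x$ ($L{\left(x,o \right)} = 4 + 5 \left(x - o\right) = 4 - \left(- 5 x + 5 o\right) = 4 - 5 o + 5 x$)
$- L{\left(B{\left(4 - -20 \right)},610 \right)} = - (4 - 3050 + 5 \sqrt{-5 + \left(4 - -20\right)}) = - (4 - 3050 + 5 \sqrt{-5 + \left(4 + 20\right)}) = - (4 - 3050 + 5 \sqrt{-5 + 24}) = - (4 - 3050 + 5 \sqrt{19}) = - (-3046 + 5 \sqrt{19}) = 3046 - 5 \sqrt{19}$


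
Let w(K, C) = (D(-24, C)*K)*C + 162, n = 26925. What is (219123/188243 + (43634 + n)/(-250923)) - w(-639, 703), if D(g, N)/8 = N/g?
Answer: -4972218727413449539/47234498289 ≈ -1.0527e+8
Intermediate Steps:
D(g, N) = 8*N/g (D(g, N) = 8*(N/g) = 8*N/g)
w(K, C) = 162 - K*C**2/3 (w(K, C) = ((8*C/(-24))*K)*C + 162 = ((8*C*(-1/24))*K)*C + 162 = ((-C/3)*K)*C + 162 = (-C*K/3)*C + 162 = -K*C**2/3 + 162 = 162 - K*C**2/3)
(219123/188243 + (43634 + n)/(-250923)) - w(-639, 703) = (219123/188243 + (43634 + 26925)/(-250923)) - (162 - 1/3*(-639)*703**2) = (219123*(1/188243) + 70559*(-1/250923)) - (162 - 1/3*(-639)*494209) = (219123/188243 - 70559/250923) - (162 + 105266517) = 41700762692/47234498289 - 1*105266679 = 41700762692/47234498289 - 105266679 = -4972218727413449539/47234498289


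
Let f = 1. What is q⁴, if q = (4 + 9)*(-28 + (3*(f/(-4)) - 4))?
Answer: 8411212243681/256 ≈ 3.2856e+10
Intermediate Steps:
q = -1703/4 (q = (4 + 9)*(-28 + (3*(1/(-4)) - 4)) = 13*(-28 + (3*(1*(-¼)) - 4)) = 13*(-28 + (3*(-¼) - 4)) = 13*(-28 + (-¾ - 4)) = 13*(-28 - 19/4) = 13*(-131/4) = -1703/4 ≈ -425.75)
q⁴ = (-1703/4)⁴ = 8411212243681/256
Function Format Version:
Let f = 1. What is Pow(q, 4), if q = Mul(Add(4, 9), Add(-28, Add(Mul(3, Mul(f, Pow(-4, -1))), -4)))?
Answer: Rational(8411212243681, 256) ≈ 3.2856e+10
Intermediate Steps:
q = Rational(-1703, 4) (q = Mul(Add(4, 9), Add(-28, Add(Mul(3, Mul(1, Pow(-4, -1))), -4))) = Mul(13, Add(-28, Add(Mul(3, Mul(1, Rational(-1, 4))), -4))) = Mul(13, Add(-28, Add(Mul(3, Rational(-1, 4)), -4))) = Mul(13, Add(-28, Add(Rational(-3, 4), -4))) = Mul(13, Add(-28, Rational(-19, 4))) = Mul(13, Rational(-131, 4)) = Rational(-1703, 4) ≈ -425.75)
Pow(q, 4) = Pow(Rational(-1703, 4), 4) = Rational(8411212243681, 256)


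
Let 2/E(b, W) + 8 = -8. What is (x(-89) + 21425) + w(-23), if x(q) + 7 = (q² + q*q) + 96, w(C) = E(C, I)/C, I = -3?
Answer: 6873505/184 ≈ 37356.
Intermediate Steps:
E(b, W) = -⅛ (E(b, W) = 2/(-8 - 8) = 2/(-16) = 2*(-1/16) = -⅛)
w(C) = -1/(8*C)
x(q) = 89 + 2*q² (x(q) = -7 + ((q² + q*q) + 96) = -7 + ((q² + q²) + 96) = -7 + (2*q² + 96) = -7 + (96 + 2*q²) = 89 + 2*q²)
(x(-89) + 21425) + w(-23) = ((89 + 2*(-89)²) + 21425) - ⅛/(-23) = ((89 + 2*7921) + 21425) - ⅛*(-1/23) = ((89 + 15842) + 21425) + 1/184 = (15931 + 21425) + 1/184 = 37356 + 1/184 = 6873505/184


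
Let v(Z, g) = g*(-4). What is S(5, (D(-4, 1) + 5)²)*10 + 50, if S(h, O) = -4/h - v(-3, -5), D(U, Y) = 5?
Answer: -158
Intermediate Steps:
v(Z, g) = -4*g
S(h, O) = -20 - 4/h (S(h, O) = -4/h - (-4)*(-5) = -4/h - 1*20 = -4/h - 20 = -20 - 4/h)
S(5, (D(-4, 1) + 5)²)*10 + 50 = (-20 - 4/5)*10 + 50 = (-20 - 4*⅕)*10 + 50 = (-20 - ⅘)*10 + 50 = -104/5*10 + 50 = -208 + 50 = -158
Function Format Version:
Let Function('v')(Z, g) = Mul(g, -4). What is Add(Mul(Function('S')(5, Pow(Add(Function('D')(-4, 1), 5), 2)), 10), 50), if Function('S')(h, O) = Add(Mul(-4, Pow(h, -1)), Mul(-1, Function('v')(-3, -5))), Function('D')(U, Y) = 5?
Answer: -158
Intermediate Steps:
Function('v')(Z, g) = Mul(-4, g)
Function('S')(h, O) = Add(-20, Mul(-4, Pow(h, -1))) (Function('S')(h, O) = Add(Mul(-4, Pow(h, -1)), Mul(-1, Mul(-4, -5))) = Add(Mul(-4, Pow(h, -1)), Mul(-1, 20)) = Add(Mul(-4, Pow(h, -1)), -20) = Add(-20, Mul(-4, Pow(h, -1))))
Add(Mul(Function('S')(5, Pow(Add(Function('D')(-4, 1), 5), 2)), 10), 50) = Add(Mul(Add(-20, Mul(-4, Pow(5, -1))), 10), 50) = Add(Mul(Add(-20, Mul(-4, Rational(1, 5))), 10), 50) = Add(Mul(Add(-20, Rational(-4, 5)), 10), 50) = Add(Mul(Rational(-104, 5), 10), 50) = Add(-208, 50) = -158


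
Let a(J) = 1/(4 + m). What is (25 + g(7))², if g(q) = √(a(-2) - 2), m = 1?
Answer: 3116/5 + 30*I*√5 ≈ 623.2 + 67.082*I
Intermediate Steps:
a(J) = ⅕ (a(J) = 1/(4 + 1) = 1/5 = ⅕)
g(q) = 3*I*√5/5 (g(q) = √(⅕ - 2) = √(-9/5) = 3*I*√5/5)
(25 + g(7))² = (25 + 3*I*√5/5)²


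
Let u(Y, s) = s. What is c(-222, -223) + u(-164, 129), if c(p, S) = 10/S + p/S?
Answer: 28979/223 ≈ 129.95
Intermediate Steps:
c(-222, -223) + u(-164, 129) = (10 - 222)/(-223) + 129 = -1/223*(-212) + 129 = 212/223 + 129 = 28979/223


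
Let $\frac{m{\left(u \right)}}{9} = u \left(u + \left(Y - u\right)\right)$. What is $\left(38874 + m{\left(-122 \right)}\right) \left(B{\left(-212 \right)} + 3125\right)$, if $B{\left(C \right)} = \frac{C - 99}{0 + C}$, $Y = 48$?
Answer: $- \frac{4583338065}{106} \approx -4.3239 \cdot 10^{7}$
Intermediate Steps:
$B{\left(C \right)} = \frac{-99 + C}{C}$
$m{\left(u \right)} = 432 u$ ($m{\left(u \right)} = 9 u \left(u - \left(-48 + u\right)\right) = 9 u 48 = 9 \cdot 48 u = 432 u$)
$\left(38874 + m{\left(-122 \right)}\right) \left(B{\left(-212 \right)} + 3125\right) = \left(38874 + 432 \left(-122\right)\right) \left(\frac{-99 - 212}{-212} + 3125\right) = \left(38874 - 52704\right) \left(\left(- \frac{1}{212}\right) \left(-311\right) + 3125\right) = - 13830 \left(\frac{311}{212} + 3125\right) = \left(-13830\right) \frac{662811}{212} = - \frac{4583338065}{106}$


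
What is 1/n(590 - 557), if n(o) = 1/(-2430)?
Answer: -2430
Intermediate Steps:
n(o) = -1/2430
1/n(590 - 557) = 1/(-1/2430) = -2430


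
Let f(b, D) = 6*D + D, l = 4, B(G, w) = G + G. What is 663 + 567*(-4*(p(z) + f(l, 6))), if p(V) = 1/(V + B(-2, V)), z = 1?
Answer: -93837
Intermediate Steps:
B(G, w) = 2*G
p(V) = 1/(-4 + V) (p(V) = 1/(V + 2*(-2)) = 1/(V - 4) = 1/(-4 + V))
f(b, D) = 7*D
663 + 567*(-4*(p(z) + f(l, 6))) = 663 + 567*(-4*(1/(-4 + 1) + 7*6)) = 663 + 567*(-4*(1/(-3) + 42)) = 663 + 567*(-4*(-⅓ + 42)) = 663 + 567*(-4*125/3) = 663 + 567*(-500/3) = 663 - 94500 = -93837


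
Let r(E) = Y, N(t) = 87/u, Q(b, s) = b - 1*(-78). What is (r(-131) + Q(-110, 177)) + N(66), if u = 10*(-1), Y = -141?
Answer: -1817/10 ≈ -181.70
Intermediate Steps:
Q(b, s) = 78 + b (Q(b, s) = b + 78 = 78 + b)
u = -10
N(t) = -87/10 (N(t) = 87/(-10) = 87*(-⅒) = -87/10)
r(E) = -141
(r(-131) + Q(-110, 177)) + N(66) = (-141 + (78 - 110)) - 87/10 = (-141 - 32) - 87/10 = -173 - 87/10 = -1817/10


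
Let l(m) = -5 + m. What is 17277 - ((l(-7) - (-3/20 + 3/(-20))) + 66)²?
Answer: 1432851/100 ≈ 14329.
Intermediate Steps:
17277 - ((l(-7) - (-3/20 + 3/(-20))) + 66)² = 17277 - (((-5 - 7) - (-3/20 + 3/(-20))) + 66)² = 17277 - ((-12 - (-3*1/20 + 3*(-1/20))) + 66)² = 17277 - ((-12 - (-3/20 - 3/20)) + 66)² = 17277 - ((-12 - 1*(-3/10)) + 66)² = 17277 - ((-12 + 3/10) + 66)² = 17277 - (-117/10 + 66)² = 17277 - (543/10)² = 17277 - 1*294849/100 = 17277 - 294849/100 = 1432851/100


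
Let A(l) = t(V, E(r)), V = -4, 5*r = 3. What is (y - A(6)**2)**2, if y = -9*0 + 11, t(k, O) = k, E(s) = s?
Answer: 25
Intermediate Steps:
r = 3/5 (r = (1/5)*3 = 3/5 ≈ 0.60000)
y = 11 (y = 0 + 11 = 11)
A(l) = -4
(y - A(6)**2)**2 = (11 - 1*(-4)**2)**2 = (11 - 1*16)**2 = (11 - 16)**2 = (-5)**2 = 25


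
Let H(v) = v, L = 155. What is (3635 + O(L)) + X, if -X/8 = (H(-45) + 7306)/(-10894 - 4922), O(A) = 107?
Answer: 7405195/1977 ≈ 3745.7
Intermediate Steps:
X = 7261/1977 (X = -8*(-45 + 7306)/(-10894 - 4922) = -58088/(-15816) = -58088*(-1)/15816 = -8*(-7261/15816) = 7261/1977 ≈ 3.6727)
(3635 + O(L)) + X = (3635 + 107) + 7261/1977 = 3742 + 7261/1977 = 7405195/1977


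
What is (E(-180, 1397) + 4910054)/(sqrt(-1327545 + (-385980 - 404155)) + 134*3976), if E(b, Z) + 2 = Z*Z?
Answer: 7878843091/611769199 - 236609*I*sqrt(132355)/2447076796 ≈ 12.879 - 0.035177*I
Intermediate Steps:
E(b, Z) = -2 + Z**2 (E(b, Z) = -2 + Z*Z = -2 + Z**2)
(E(-180, 1397) + 4910054)/(sqrt(-1327545 + (-385980 - 404155)) + 134*3976) = ((-2 + 1397**2) + 4910054)/(sqrt(-1327545 + (-385980 - 404155)) + 134*3976) = ((-2 + 1951609) + 4910054)/(sqrt(-1327545 - 790135) + 532784) = (1951607 + 4910054)/(sqrt(-2117680) + 532784) = 6861661/(4*I*sqrt(132355) + 532784) = 6861661/(532784 + 4*I*sqrt(132355))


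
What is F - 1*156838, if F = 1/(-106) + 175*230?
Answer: -12358329/106 ≈ -1.1659e+5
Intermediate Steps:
F = 4266499/106 (F = -1/106 + 40250 = 4266499/106 ≈ 40250.)
F - 1*156838 = 4266499/106 - 1*156838 = 4266499/106 - 156838 = -12358329/106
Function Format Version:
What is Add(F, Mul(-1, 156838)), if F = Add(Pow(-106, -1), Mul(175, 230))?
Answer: Rational(-12358329, 106) ≈ -1.1659e+5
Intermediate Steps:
F = Rational(4266499, 106) (F = Add(Rational(-1, 106), 40250) = Rational(4266499, 106) ≈ 40250.)
Add(F, Mul(-1, 156838)) = Add(Rational(4266499, 106), Mul(-1, 156838)) = Add(Rational(4266499, 106), -156838) = Rational(-12358329, 106)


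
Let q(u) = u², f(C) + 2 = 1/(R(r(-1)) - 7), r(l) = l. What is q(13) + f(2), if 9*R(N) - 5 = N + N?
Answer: 3337/20 ≈ 166.85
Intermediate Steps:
R(N) = 5/9 + 2*N/9 (R(N) = 5/9 + (N + N)/9 = 5/9 + (2*N)/9 = 5/9 + 2*N/9)
f(C) = -43/20 (f(C) = -2 + 1/((5/9 + (2/9)*(-1)) - 7) = -2 + 1/((5/9 - 2/9) - 7) = -2 + 1/(⅓ - 7) = -2 + 1/(-20/3) = -2 - 3/20 = -43/20)
q(13) + f(2) = 13² - 43/20 = 169 - 43/20 = 3337/20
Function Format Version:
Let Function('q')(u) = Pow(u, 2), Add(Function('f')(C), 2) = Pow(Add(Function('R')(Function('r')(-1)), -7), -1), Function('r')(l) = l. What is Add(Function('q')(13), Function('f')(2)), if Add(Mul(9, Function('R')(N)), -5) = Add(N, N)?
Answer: Rational(3337, 20) ≈ 166.85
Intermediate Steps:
Function('R')(N) = Add(Rational(5, 9), Mul(Rational(2, 9), N)) (Function('R')(N) = Add(Rational(5, 9), Mul(Rational(1, 9), Add(N, N))) = Add(Rational(5, 9), Mul(Rational(1, 9), Mul(2, N))) = Add(Rational(5, 9), Mul(Rational(2, 9), N)))
Function('f')(C) = Rational(-43, 20) (Function('f')(C) = Add(-2, Pow(Add(Add(Rational(5, 9), Mul(Rational(2, 9), -1)), -7), -1)) = Add(-2, Pow(Add(Add(Rational(5, 9), Rational(-2, 9)), -7), -1)) = Add(-2, Pow(Add(Rational(1, 3), -7), -1)) = Add(-2, Pow(Rational(-20, 3), -1)) = Add(-2, Rational(-3, 20)) = Rational(-43, 20))
Add(Function('q')(13), Function('f')(2)) = Add(Pow(13, 2), Rational(-43, 20)) = Add(169, Rational(-43, 20)) = Rational(3337, 20)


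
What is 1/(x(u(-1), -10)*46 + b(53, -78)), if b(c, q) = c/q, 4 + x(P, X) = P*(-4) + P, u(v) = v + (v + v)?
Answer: 78/17887 ≈ 0.0043607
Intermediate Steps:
u(v) = 3*v (u(v) = v + 2*v = 3*v)
x(P, X) = -4 - 3*P (x(P, X) = -4 + (P*(-4) + P) = -4 + (-4*P + P) = -4 - 3*P)
1/(x(u(-1), -10)*46 + b(53, -78)) = 1/((-4 - 9*(-1))*46 + 53/(-78)) = 1/((-4 - 3*(-3))*46 + 53*(-1/78)) = 1/((-4 + 9)*46 - 53/78) = 1/(5*46 - 53/78) = 1/(230 - 53/78) = 1/(17887/78) = 78/17887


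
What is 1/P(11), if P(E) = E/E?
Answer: 1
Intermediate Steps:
P(E) = 1
1/P(11) = 1/1 = 1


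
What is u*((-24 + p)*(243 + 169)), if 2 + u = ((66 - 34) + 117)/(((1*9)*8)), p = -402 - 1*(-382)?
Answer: -11330/9 ≈ -1258.9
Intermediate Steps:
p = -20 (p = -402 + 382 = -20)
u = 5/72 (u = -2 + ((66 - 34) + 117)/(((1*9)*8)) = -2 + (32 + 117)/((9*8)) = -2 + 149/72 = 5/72 ≈ 0.069444)
u*((-24 + p)*(243 + 169)) = 5*((-24 - 20)*(243 + 169))/72 = 5*(-44*412)/72 = (5/72)*(-18128) = -11330/9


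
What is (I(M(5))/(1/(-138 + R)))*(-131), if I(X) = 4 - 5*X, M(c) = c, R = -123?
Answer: -718011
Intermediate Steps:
(I(M(5))/(1/(-138 + R)))*(-131) = ((4 - 5*5)/(1/(-138 - 123)))*(-131) = ((4 - 25)/(1/(-261)))*(-131) = (-21/(-1/261))*(-131) = -261*(-21)*(-131) = 5481*(-131) = -718011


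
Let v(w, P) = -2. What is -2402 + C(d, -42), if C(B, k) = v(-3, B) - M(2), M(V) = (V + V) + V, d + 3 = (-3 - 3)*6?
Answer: -2410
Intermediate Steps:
d = -39 (d = -3 + (-3 - 3)*6 = -3 - 6*6 = -3 - 36 = -39)
M(V) = 3*V (M(V) = 2*V + V = 3*V)
C(B, k) = -8 (C(B, k) = -2 - 3*2 = -2 - 1*6 = -2 - 6 = -8)
-2402 + C(d, -42) = -2402 - 8 = -2410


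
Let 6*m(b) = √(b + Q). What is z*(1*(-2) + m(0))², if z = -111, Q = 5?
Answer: -5513/12 + 74*√5 ≈ -293.95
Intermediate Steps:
m(b) = √(5 + b)/6 (m(b) = √(b + 5)/6 = √(5 + b)/6)
z*(1*(-2) + m(0))² = -111*(1*(-2) + √(5 + 0)/6)² = -111*(-2 + √5/6)²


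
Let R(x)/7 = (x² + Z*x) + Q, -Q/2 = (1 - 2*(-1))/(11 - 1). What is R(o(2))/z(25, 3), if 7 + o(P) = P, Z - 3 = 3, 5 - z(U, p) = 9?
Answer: 49/5 ≈ 9.8000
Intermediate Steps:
z(U, p) = -4 (z(U, p) = 5 - 1*9 = 5 - 9 = -4)
Z = 6 (Z = 3 + 3 = 6)
Q = -⅗ (Q = -2*(1 - 2*(-1))/(11 - 1) = -2*(1 + 2)/10 = -6/10 = -2*3/10 = -⅗ ≈ -0.60000)
o(P) = -7 + P
R(x) = -21/5 + 7*x² + 42*x (R(x) = 7*((x² + 6*x) - ⅗) = 7*(-⅗ + x² + 6*x) = -21/5 + 7*x² + 42*x)
R(o(2))/z(25, 3) = (-21/5 + 7*(-7 + 2)² + 42*(-7 + 2))/(-4) = (-21/5 + 7*(-5)² + 42*(-5))*(-¼) = (-21/5 + 7*25 - 210)*(-¼) = (-21/5 + 175 - 210)*(-¼) = -196/5*(-¼) = 49/5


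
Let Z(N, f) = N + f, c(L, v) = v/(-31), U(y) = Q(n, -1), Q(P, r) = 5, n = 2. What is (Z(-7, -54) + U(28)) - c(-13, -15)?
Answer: -1751/31 ≈ -56.484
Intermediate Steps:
U(y) = 5
c(L, v) = -v/31 (c(L, v) = v*(-1/31) = -v/31)
(Z(-7, -54) + U(28)) - c(-13, -15) = ((-7 - 54) + 5) - (-1)*(-15)/31 = (-61 + 5) - 1*15/31 = -56 - 15/31 = -1751/31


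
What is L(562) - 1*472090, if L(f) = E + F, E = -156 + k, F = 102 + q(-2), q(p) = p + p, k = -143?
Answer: -472291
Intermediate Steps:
q(p) = 2*p
F = 98 (F = 102 + 2*(-2) = 102 - 4 = 98)
E = -299 (E = -156 - 143 = -299)
L(f) = -201 (L(f) = -299 + 98 = -201)
L(562) - 1*472090 = -201 - 1*472090 = -201 - 472090 = -472291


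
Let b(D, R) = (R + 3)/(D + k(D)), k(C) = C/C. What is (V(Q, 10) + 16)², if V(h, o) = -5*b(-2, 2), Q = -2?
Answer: 1681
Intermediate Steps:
k(C) = 1
b(D, R) = (3 + R)/(1 + D) (b(D, R) = (R + 3)/(D + 1) = (3 + R)/(1 + D))
V(h, o) = 25 (V(h, o) = -5*(3 + 2)/(1 - 2) = -5*5/(-1) = -(-5)*5 = -5*(-5) = 25)
(V(Q, 10) + 16)² = (25 + 16)² = 41² = 1681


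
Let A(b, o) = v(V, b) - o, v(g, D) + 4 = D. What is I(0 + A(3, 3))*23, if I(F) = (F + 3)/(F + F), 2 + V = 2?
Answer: 23/8 ≈ 2.8750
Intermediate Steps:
V = 0 (V = -2 + 2 = 0)
v(g, D) = -4 + D
A(b, o) = -4 + b - o (A(b, o) = (-4 + b) - o = -4 + b - o)
I(F) = (3 + F)/(2*F) (I(F) = (3 + F)/((2*F)) = (3 + F)*(1/(2*F)) = (3 + F)/(2*F))
I(0 + A(3, 3))*23 = ((3 + (0 + (-4 + 3 - 1*3)))/(2*(0 + (-4 + 3 - 1*3))))*23 = ((3 + (0 + (-4 + 3 - 3)))/(2*(0 + (-4 + 3 - 3))))*23 = ((3 + (0 - 4))/(2*(0 - 4)))*23 = ((1/2)*(3 - 4)/(-4))*23 = ((1/2)*(-1/4)*(-1))*23 = (1/8)*23 = 23/8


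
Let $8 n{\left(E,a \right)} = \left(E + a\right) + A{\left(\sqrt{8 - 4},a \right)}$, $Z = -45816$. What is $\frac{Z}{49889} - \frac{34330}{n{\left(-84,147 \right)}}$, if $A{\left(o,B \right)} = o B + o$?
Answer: $- \frac{13717962904}{17910151} \approx -765.93$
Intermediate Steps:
$A{\left(o,B \right)} = o + B o$ ($A{\left(o,B \right)} = B o + o = o + B o$)
$n{\left(E,a \right)} = \frac{1}{4} + \frac{E}{8} + \frac{3 a}{8}$ ($n{\left(E,a \right)} = \frac{\left(E + a\right) + \sqrt{8 - 4} \left(1 + a\right)}{8} = \frac{\left(E + a\right) + \sqrt{4} \left(1 + a\right)}{8} = \frac{\left(E + a\right) + 2 \left(1 + a\right)}{8} = \frac{\left(E + a\right) + \left(2 + 2 a\right)}{8} = \frac{2 + E + 3 a}{8} = \frac{1}{4} + \frac{E}{8} + \frac{3 a}{8}$)
$\frac{Z}{49889} - \frac{34330}{n{\left(-84,147 \right)}} = - \frac{45816}{49889} - \frac{34330}{\frac{1}{4} + \frac{1}{8} \left(-84\right) + \frac{3}{8} \cdot 147} = \left(-45816\right) \frac{1}{49889} - \frac{34330}{\frac{1}{4} - \frac{21}{2} + \frac{441}{8}} = - \frac{45816}{49889} - \frac{34330}{\frac{359}{8}} = - \frac{45816}{49889} - \frac{274640}{359} = - \frac{13717962904}{17910151}$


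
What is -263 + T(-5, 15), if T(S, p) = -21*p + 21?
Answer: -557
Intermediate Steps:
T(S, p) = 21 - 21*p
-263 + T(-5, 15) = -263 + (21 - 21*15) = -263 + (21 - 315) = -263 - 294 = -557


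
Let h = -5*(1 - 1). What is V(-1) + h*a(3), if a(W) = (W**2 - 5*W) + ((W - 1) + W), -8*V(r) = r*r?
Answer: -1/8 ≈ -0.12500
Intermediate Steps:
V(r) = -r**2/8 (V(r) = -r*r/8 = -r**2/8)
h = 0 (h = -5*0 = 0)
a(W) = -1 + W**2 - 3*W (a(W) = (W**2 - 5*W) + ((-1 + W) + W) = (W**2 - 5*W) + (-1 + 2*W) = -1 + W**2 - 3*W)
V(-1) + h*a(3) = -1/8*(-1)**2 + 0*(-1 + 3**2 - 3*3) = -1/8*1 + 0*(-1 + 9 - 9) = -1/8 + 0*(-1) = -1/8 + 0 = -1/8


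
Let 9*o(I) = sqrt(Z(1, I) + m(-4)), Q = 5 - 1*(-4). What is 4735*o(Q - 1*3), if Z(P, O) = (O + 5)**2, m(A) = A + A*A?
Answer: 4735*sqrt(133)/9 ≈ 6067.4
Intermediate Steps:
Q = 9 (Q = 5 + 4 = 9)
m(A) = A + A**2
Z(P, O) = (5 + O)**2
o(I) = sqrt(12 + (5 + I)**2)/9 (o(I) = sqrt((5 + I)**2 - 4*(1 - 4))/9 = sqrt((5 + I)**2 - 4*(-3))/9 = sqrt((5 + I)**2 + 12)/9 = sqrt(12 + (5 + I)**2)/9)
4735*o(Q - 1*3) = 4735*(sqrt(12 + (5 + (9 - 1*3))**2)/9) = 4735*(sqrt(12 + (5 + (9 - 3))**2)/9) = 4735*(sqrt(12 + (5 + 6)**2)/9) = 4735*(sqrt(12 + 11**2)/9) = 4735*(sqrt(12 + 121)/9) = 4735*(sqrt(133)/9) = 4735*sqrt(133)/9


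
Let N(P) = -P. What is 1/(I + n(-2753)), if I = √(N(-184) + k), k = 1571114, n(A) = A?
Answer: -2753/6007711 - √1571298/6007711 ≈ -0.00066689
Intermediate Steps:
I = √1571298 (I = √(-1*(-184) + 1571114) = √(184 + 1571114) = √1571298 ≈ 1253.5)
1/(I + n(-2753)) = 1/(√1571298 - 2753) = 1/(-2753 + √1571298)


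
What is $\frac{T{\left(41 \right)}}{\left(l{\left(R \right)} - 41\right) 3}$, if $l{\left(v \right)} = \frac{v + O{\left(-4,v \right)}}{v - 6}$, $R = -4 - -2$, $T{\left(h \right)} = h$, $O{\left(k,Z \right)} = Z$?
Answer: $- \frac{82}{243} \approx -0.33745$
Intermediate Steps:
$R = -2$ ($R = -4 + 2 = -2$)
$l{\left(v \right)} = \frac{2 v}{-6 + v}$ ($l{\left(v \right)} = \frac{v + v}{v - 6} = \frac{2 v}{-6 + v}$)
$\frac{T{\left(41 \right)}}{\left(l{\left(R \right)} - 41\right) 3} = \frac{41}{\left(2 \left(-2\right) \frac{1}{-6 - 2} - 41\right) 3} = \frac{41}{\left(2 \left(-2\right) \frac{1}{-8} - 41\right) 3} = \frac{41}{\left(2 \left(-2\right) \left(- \frac{1}{8}\right) - 41\right) 3} = \frac{41}{\left(\frac{1}{2} - 41\right) 3} = \frac{41}{\left(- \frac{81}{2}\right) 3} = \frac{41}{- \frac{243}{2}} = 41 \left(- \frac{2}{243}\right) = - \frac{82}{243}$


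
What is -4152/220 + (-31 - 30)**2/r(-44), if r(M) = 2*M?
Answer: -26909/440 ≈ -61.157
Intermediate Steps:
-4152/220 + (-31 - 30)**2/r(-44) = -4152/220 + (-31 - 30)**2/((2*(-44))) = -4152*1/220 + (-61)**2/(-88) = -1038/55 + 3721*(-1/88) = -1038/55 - 3721/88 = -26909/440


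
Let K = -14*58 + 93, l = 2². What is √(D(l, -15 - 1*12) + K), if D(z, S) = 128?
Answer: I*√591 ≈ 24.31*I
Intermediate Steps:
l = 4
K = -719 (K = -812 + 93 = -719)
√(D(l, -15 - 1*12) + K) = √(128 - 719) = √(-591) = I*√591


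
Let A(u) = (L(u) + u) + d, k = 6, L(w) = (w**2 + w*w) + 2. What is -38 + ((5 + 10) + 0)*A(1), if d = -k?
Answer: -53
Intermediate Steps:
L(w) = 2 + 2*w**2 (L(w) = (w**2 + w**2) + 2 = 2*w**2 + 2 = 2 + 2*w**2)
d = -6 (d = -1*6 = -6)
A(u) = -4 + u + 2*u**2 (A(u) = ((2 + 2*u**2) + u) - 6 = (2 + u + 2*u**2) - 6 = -4 + u + 2*u**2)
-38 + ((5 + 10) + 0)*A(1) = -38 + ((5 + 10) + 0)*(-4 + 1 + 2*1**2) = -38 + (15 + 0)*(-4 + 1 + 2*1) = -38 + 15*(-4 + 1 + 2) = -38 + 15*(-1) = -38 - 15 = -53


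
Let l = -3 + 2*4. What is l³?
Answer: 125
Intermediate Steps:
l = 5 (l = -3 + 8 = 5)
l³ = 5³ = 125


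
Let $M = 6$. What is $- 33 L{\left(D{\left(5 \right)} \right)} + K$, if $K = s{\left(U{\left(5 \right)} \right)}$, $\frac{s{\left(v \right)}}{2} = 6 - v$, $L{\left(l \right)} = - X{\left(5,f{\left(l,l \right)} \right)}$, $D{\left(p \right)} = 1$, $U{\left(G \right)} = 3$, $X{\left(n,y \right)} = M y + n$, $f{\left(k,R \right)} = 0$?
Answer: $171$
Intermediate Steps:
$X{\left(n,y \right)} = n + 6 y$ ($X{\left(n,y \right)} = 6 y + n = n + 6 y$)
$L{\left(l \right)} = -5$ ($L{\left(l \right)} = - (5 + 6 \cdot 0) = - (5 + 0) = \left(-1\right) 5 = -5$)
$s{\left(v \right)} = 12 - 2 v$ ($s{\left(v \right)} = 2 \left(6 - v\right) = 12 - 2 v$)
$K = 6$ ($K = 12 - 6 = 6$)
$- 33 L{\left(D{\left(5 \right)} \right)} + K = \left(-33\right) \left(-5\right) + 6 = 165 + 6 = 171$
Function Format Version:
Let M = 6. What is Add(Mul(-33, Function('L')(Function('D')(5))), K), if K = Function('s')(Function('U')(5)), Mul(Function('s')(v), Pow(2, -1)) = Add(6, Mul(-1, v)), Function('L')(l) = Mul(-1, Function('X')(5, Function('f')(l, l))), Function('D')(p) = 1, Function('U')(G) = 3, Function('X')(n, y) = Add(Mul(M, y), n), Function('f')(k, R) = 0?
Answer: 171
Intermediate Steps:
Function('X')(n, y) = Add(n, Mul(6, y)) (Function('X')(n, y) = Add(Mul(6, y), n) = Add(n, Mul(6, y)))
Function('L')(l) = -5 (Function('L')(l) = Mul(-1, Add(5, Mul(6, 0))) = Mul(-1, Add(5, 0)) = Mul(-1, 5) = -5)
Function('s')(v) = Add(12, Mul(-2, v)) (Function('s')(v) = Mul(2, Add(6, Mul(-1, v))) = Add(12, Mul(-2, v)))
K = 6 (K = Add(12, Mul(-2, 3)) = Add(12, -6) = 6)
Add(Mul(-33, Function('L')(Function('D')(5))), K) = Add(Mul(-33, -5), 6) = Add(165, 6) = 171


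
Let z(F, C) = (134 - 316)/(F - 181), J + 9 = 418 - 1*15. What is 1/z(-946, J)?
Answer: 161/26 ≈ 6.1923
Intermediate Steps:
J = 394 (J = -9 + (418 - 1*15) = -9 + (418 - 15) = -9 + 403 = 394)
z(F, C) = -182/(-181 + F)
1/z(-946, J) = 1/(-182/(-181 - 946)) = 1/(-182/(-1127)) = 1/(-182*(-1/1127)) = 1/(26/161) = 161/26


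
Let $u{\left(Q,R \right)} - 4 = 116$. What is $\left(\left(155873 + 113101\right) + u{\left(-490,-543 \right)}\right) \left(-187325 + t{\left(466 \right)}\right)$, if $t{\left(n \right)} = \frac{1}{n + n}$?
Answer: $- \frac{23490143499753}{466} \approx -5.0408 \cdot 10^{10}$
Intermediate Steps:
$u{\left(Q,R \right)} = 120$ ($u{\left(Q,R \right)} = 4 + 116 = 120$)
$t{\left(n \right)} = \frac{1}{2 n}$
$\left(\left(155873 + 113101\right) + u{\left(-490,-543 \right)}\right) \left(-187325 + t{\left(466 \right)}\right) = \left(\left(155873 + 113101\right) + 120\right) \left(-187325 + \frac{1}{2 \cdot 466}\right) = \left(268974 + 120\right) \left(-187325 + \frac{1}{2} \cdot \frac{1}{466}\right) = 269094 \left(-187325 + \frac{1}{932}\right) = 269094 \left(- \frac{174586899}{932}\right) = - \frac{23490143499753}{466}$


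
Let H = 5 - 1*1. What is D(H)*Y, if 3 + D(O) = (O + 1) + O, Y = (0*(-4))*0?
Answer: 0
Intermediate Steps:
H = 4 (H = 5 - 1 = 4)
Y = 0 (Y = 0*0 = 0)
D(O) = -2 + 2*O (D(O) = -3 + ((O + 1) + O) = -3 + ((1 + O) + O) = -3 + (1 + 2*O) = -2 + 2*O)
D(H)*Y = (-2 + 2*4)*0 = (-2 + 8)*0 = 6*0 = 0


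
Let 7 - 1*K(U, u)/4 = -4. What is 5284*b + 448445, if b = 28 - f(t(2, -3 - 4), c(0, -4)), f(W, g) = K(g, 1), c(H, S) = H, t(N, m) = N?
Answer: 363901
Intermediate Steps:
K(U, u) = 44 (K(U, u) = 28 - 4*(-4) = 28 + 16 = 44)
f(W, g) = 44
b = -16 (b = 28 - 1*44 = 28 - 44 = -16)
5284*b + 448445 = 5284*(-16) + 448445 = -84544 + 448445 = 363901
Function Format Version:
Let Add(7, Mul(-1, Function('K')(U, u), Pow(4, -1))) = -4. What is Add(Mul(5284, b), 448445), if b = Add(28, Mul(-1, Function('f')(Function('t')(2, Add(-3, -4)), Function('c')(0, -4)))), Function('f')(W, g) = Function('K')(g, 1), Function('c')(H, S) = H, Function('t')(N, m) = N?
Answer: 363901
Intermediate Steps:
Function('K')(U, u) = 44 (Function('K')(U, u) = Add(28, Mul(-4, -4)) = Add(28, 16) = 44)
Function('f')(W, g) = 44
b = -16 (b = Add(28, Mul(-1, 44)) = Add(28, -44) = -16)
Add(Mul(5284, b), 448445) = Add(Mul(5284, -16), 448445) = Add(-84544, 448445) = 363901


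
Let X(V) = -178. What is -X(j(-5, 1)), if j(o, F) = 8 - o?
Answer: 178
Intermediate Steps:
-X(j(-5, 1)) = -1*(-178) = 178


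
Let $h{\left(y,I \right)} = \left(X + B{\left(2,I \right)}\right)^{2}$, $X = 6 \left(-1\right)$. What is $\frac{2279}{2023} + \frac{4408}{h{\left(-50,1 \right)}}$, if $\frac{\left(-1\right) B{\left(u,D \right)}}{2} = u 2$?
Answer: $\frac{334431}{14161} \approx 23.616$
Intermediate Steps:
$B{\left(u,D \right)} = - 4 u$ ($B{\left(u,D \right)} = - 2 u 2 = - 2 \cdot 2 u = - 4 u$)
$X = -6$
$h{\left(y,I \right)} = 196$ ($h{\left(y,I \right)} = \left(-6 - 8\right)^{2} = \left(-14\right)^{2} = 196$)
$\frac{2279}{2023} + \frac{4408}{h{\left(-50,1 \right)}} = \frac{2279}{2023} + \frac{4408}{196} = 2279 \cdot \frac{1}{2023} + 4408 \cdot \frac{1}{196} = \frac{2279}{2023} + \frac{1102}{49} = \frac{334431}{14161}$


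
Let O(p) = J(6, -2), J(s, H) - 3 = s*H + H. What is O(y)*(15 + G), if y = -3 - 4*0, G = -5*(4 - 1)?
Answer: 0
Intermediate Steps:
G = -15 (G = -5*3 = -15)
J(s, H) = 3 + H + H*s (J(s, H) = 3 + (s*H + H) = 3 + (H*s + H) = 3 + (H + H*s) = 3 + H + H*s)
y = -3 (y = -3 + 0 = -3)
O(p) = -11 (O(p) = 3 - 2 - 2*6 = 3 - 2 - 12 = -11)
O(y)*(15 + G) = -11*(15 - 15) = -11*0 = 0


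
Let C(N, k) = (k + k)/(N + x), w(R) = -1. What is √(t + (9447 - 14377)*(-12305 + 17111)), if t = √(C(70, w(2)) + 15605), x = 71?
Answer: √(-471052063980 + 141*√310242723)/141 ≈ 4867.6*I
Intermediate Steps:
C(N, k) = 2*k/(71 + N) (C(N, k) = (k + k)/(N + 71) = (2*k)/(71 + N) = 2*k/(71 + N))
t = √310242723/141 (t = √(2*(-1)/(71 + 70) + 15605) = √(2*(-1)/141 + 15605) = √(2*(-1)*(1/141) + 15605) = √(-2/141 + 15605) = √(2200303/141) = √310242723/141 ≈ 124.92)
√(t + (9447 - 14377)*(-12305 + 17111)) = √(√310242723/141 + (9447 - 14377)*(-12305 + 17111)) = √(√310242723/141 - 4930*4806) = √(√310242723/141 - 23693580) = √(-23693580 + √310242723/141)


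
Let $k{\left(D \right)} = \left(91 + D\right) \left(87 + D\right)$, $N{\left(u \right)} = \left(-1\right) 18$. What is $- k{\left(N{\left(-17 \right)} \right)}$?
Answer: $-5037$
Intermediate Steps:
$N{\left(u \right)} = -18$
$k{\left(D \right)} = \left(87 + D\right) \left(91 + D\right)$
$- k{\left(N{\left(-17 \right)} \right)} = - (7917 + \left(-18\right)^{2} + 178 \left(-18\right)) = - (7917 + 324 - 3204) = \left(-1\right) 5037 = -5037$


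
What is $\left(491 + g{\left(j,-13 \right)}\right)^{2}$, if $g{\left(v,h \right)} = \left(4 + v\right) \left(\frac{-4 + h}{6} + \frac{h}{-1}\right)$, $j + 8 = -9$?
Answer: $\frac{4635409}{36} \approx 1.2876 \cdot 10^{5}$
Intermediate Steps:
$j = -17$ ($j = -8 - 9 = -17$)
$g{\left(v,h \right)} = \left(4 + v\right) \left(- \frac{2}{3} - \frac{5 h}{6}\right)$ ($g{\left(v,h \right)} = \left(4 + v\right) \left(\left(-4 + h\right) \frac{1}{6} + h \left(-1\right)\right) = \left(4 + v\right) \left(\left(- \frac{2}{3} + \frac{h}{6}\right) - h\right) = \left(4 + v\right) \left(- \frac{2}{3} - \frac{5 h}{6}\right)$)
$\left(491 + g{\left(j,-13 \right)}\right)^{2} = \left(491 - \left(-52 + \frac{1105}{6}\right)\right)^{2} = \left(491 + \left(- \frac{8}{3} + \frac{130}{3} + \frac{34}{3} - \frac{1105}{6}\right)\right)^{2} = \left(491 - \frac{793}{6}\right)^{2} = \left(\frac{2153}{6}\right)^{2} = \frac{4635409}{36}$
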